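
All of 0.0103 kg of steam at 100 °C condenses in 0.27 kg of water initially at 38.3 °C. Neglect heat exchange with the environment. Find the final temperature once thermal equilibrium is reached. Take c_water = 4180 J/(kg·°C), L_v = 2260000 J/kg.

T_f ≈ 60.4 °C

Net heat exchanged in the isolated system is zero:
steam→water at 100 °C releases m L_v = 0.0103·2260000 = 23278; condensate cools 100→T: 0.0103·4180·(T − 100) = 43.05(T − 100); water warms: 0.27·4180·(T − 38.3) = 1128.6(T − 38.3)
1171.7 T = 23278 + 4305.4 + 43225 = 70809
T ≈ 60.43 °C — below 100 °C, confirming all the steam condensed.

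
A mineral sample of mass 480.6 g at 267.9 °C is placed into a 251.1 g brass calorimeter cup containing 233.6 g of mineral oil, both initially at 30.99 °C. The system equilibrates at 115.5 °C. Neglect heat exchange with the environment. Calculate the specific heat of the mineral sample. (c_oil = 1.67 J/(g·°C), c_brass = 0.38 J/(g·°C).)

Let T be the final temperature. ΣQ_i = 0:
480.6·c·(115.5 − 267.9) + 233.6·1.67·(115.5 − 30.99) + 251.1·0.38·(115.5 − 30.99) = 0
-73243 c = -41032
c = -41032/-73243 ≈ 0.5602 J/(g·°C)

c ≈ 0.56 J/(g·°C)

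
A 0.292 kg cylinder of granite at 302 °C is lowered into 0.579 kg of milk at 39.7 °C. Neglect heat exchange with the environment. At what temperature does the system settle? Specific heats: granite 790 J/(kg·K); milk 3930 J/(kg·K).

T_f ≈ 63.8 °C

T_f is the heat-capacity-weighted average of the initial temperatures:
T_f = (230.68*302 + 2275.5*39.7) / (230.68 + 2275.5)
    = 160002 / 2506.1 ≈ 63.84 °C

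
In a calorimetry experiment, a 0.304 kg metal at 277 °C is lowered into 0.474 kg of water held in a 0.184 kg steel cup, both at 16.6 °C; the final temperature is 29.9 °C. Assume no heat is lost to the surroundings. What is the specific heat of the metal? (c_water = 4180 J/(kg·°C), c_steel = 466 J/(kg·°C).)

c ≈ 366 J/(kg·°C)

Taking heat into each body as positive, Σ m c ΔT = 0:
0.304×c×(29.9 − 277) + 0.474×4180×(29.9 − 16.6) + 0.184×466×(29.9 − 16.6) = 0
-75.12 c = -27492
c = -27492/-75.12 ≈ 366 J/(kg·°C)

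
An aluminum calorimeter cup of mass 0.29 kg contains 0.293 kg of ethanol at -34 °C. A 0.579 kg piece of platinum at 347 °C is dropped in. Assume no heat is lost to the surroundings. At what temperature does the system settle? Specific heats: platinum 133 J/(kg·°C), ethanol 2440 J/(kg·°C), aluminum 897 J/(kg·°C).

Let T be the final temperature. ΣQ_i = 0:
0.579*133*(T − 347) + 0.293*2440*(T − (-34)) + 0.29*897*(T − (-34)) = 0
(77.01 + 714.92 + 260.13) T = 77.01*347 + 714.92*(-34) + 260.13*(-34)
T = -6430.3/1052.1 ≈ -6.11 °C

T_f ≈ -6.1 °C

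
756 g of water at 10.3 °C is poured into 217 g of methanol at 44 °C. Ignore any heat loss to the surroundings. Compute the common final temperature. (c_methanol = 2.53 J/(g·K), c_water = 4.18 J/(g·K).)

Taking heat into each body as positive, Σ m c ΔT = 0:
217·2.53·(T − 44) + 756·4.18·(T − 10.3) = 0
549.01(T − 44) + 3160.1(T − 10.3) = 0
(549.01 + 3160.1) T = 549.01·44 + 3160.1·10.3
T ≈ 15.29 °C

T_f ≈ 15.3 °C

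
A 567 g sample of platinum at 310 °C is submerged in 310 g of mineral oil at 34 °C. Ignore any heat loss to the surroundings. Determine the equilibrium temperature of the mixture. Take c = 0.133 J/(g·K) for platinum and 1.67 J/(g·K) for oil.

T_f ≈ 69.1 °C

Let T be the final temperature. ΣQ_i = 0:
567×0.133×(T − 310) + 310×1.67×(T − 34) = 0
593.11 T = 40979
T ≈ 69.09 °C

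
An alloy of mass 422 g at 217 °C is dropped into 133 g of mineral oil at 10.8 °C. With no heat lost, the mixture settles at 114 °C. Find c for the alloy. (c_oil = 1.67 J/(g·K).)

m_s c (T_s − T_f) = m_oil c_oil (T_f − T_0):
422·c·(217 − 114) = 133·1.67·(114 − 10.8)
43466 c = 22922  ⇒  c ≈ 0.5273 J/(g·K)

c ≈ 0.527 J/(g·K)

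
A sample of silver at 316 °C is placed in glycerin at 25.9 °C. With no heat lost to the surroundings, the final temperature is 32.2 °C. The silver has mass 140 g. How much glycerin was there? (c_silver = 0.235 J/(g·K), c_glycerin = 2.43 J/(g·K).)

m ≈ 610 g

Let T be the final temperature. ΣQ_i = 0:
140×0.235×(32.2 − 316) + m×2.43×(32.2 − 25.9) = 0
15.31 m = 9337
m = 9337/15.31 ≈ 609.9 g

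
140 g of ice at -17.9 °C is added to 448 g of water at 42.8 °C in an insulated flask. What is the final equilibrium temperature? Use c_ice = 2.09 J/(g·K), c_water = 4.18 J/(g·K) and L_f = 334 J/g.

Conservation of energy gives ΣQ = 0:
ice -17.9→0 °C: 140·2.09·17.9 = 5237.5
  latent heat to melt: 140·334 = 46760
  meltwater 0→T: 140·4.18·T = 585.2 T
  water: 1872.6(T − 42.8)
2457.8 T = 80149 − 51998 = 28151
T ≈ 11.45 °C (positive, so assuming full melt was valid).

T_f ≈ 11.5 °C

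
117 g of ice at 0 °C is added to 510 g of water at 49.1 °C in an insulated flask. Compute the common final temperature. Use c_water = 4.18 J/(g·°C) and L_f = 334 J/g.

T_f ≈ 25.0 °C

Setting the total heat transfer to zero:
fusion: m_ice L_f = 117×334 = 39078; meltwater 0→T: 117×4.18×T = 489.06 T; water: 2131.8(T − 49.1)
2620.9 T = 104671 − 39078 = 65593
T ≈ 25.03 °C. Since T > 0 °C, the all-ice-melts assumption holds.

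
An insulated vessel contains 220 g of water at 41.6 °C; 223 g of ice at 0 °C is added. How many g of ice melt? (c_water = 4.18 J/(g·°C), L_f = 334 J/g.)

Cooling the water to 0 °C releases 220·4.18·41.6 = 38255 J.
Fully melting the ice requires m_ice L_f = 223·334 = 74482 J.
Since 38255 < 74482 J, not all the ice melts; equilibrium is at 0 °C.
m_melt = 38255 / L_f = 114.5 g.

m_melted ≈ 115 g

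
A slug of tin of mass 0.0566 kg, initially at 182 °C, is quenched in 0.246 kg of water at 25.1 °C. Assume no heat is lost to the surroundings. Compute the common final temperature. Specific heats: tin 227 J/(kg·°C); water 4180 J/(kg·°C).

T_f ≈ 27.0 °C

Taking heat into each body as positive, Σ m c ΔT = 0:
0.0566*227*(T − 182) + 0.246*4180*(T − 25.1) = 0
12.85(T − 182) + 1028.3(T − 25.1) = 0
1041.1 T = 28148
T = 28148 / 1041.1 = 27 °C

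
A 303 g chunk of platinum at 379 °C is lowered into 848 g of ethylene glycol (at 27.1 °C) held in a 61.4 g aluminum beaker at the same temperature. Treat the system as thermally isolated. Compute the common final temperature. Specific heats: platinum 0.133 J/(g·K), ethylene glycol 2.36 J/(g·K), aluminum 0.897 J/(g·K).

T_f ≈ 33.9 °C

Conservation of energy gives ΣQ = 0:
303×0.133×(T − 379) + 848×2.36×(T − 27.1) + 61.4×0.897×(T − 27.1) = 0
(40.3 + 2001.3 + 55.08) T = 40.3×379 + 2001.3×27.1 + 55.08×27.1
T = 71001/2096.7 ≈ 33.86 °C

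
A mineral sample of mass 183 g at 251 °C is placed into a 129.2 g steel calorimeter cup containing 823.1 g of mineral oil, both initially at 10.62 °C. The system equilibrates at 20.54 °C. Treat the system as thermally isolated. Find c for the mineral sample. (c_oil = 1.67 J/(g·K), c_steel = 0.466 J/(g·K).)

c ≈ 0.337 J/(g·K)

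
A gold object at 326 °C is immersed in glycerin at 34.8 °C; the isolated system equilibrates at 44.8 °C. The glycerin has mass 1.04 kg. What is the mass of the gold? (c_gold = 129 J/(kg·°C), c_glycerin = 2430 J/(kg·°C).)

m ≈ 0.697 kg

Heat lost by the gold = heat gained by the glycerin:
m×129×(326 − 44.8) = 1.04×2430×(44.8 − 34.8)
36275 m = 25272  ⇒  m ≈ 0.6967 kg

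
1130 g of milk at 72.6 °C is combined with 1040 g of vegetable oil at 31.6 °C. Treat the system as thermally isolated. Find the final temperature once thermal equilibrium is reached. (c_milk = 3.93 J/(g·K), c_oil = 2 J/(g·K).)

T_f ≈ 59.5 °C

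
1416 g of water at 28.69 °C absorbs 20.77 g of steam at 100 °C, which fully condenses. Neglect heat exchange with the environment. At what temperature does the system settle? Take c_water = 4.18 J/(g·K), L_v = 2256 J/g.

T_f ≈ 37.5 °C

Energy conservation, ΣQ = 0:
condense steam: −20.77×2256 = −46857
  condensate cools 100→T: 20.77×4.18×(T − 100) = 86.82(T − 100)
  water warms: 1416×4.18×(T − 28.69) = 5918.9(T − 28.69)
6005.7 T = 46857 + 8681.9 + 169813 = 225352
T ≈ 37.52 °C, under the boiling point, so the assumption holds.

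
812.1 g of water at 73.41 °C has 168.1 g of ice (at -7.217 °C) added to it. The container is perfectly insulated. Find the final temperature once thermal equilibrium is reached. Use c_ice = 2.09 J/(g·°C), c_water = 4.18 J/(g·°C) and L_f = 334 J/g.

T_f ≈ 46.5 °C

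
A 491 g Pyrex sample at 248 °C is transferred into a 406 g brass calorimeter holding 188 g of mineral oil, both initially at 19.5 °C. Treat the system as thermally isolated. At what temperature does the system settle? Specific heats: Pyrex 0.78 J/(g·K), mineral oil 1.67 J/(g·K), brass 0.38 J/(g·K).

T_f ≈ 122.3 °C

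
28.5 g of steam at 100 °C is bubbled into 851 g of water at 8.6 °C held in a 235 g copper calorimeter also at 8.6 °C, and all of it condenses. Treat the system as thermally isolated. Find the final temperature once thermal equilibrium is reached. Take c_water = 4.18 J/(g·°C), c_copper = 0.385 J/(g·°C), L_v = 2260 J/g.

T_f ≈ 28.6 °C

Energy balance with sensible and latent terms:
steam→water at 100 °C releases m L_v = 28.5·2260 = 64410
  condensed water 100 °C→T: 119.13(T − 100)
  water warms: 851·4.18·(T − 8.6) = 3557.2(T − 8.6)
  cup: 90.48(T − 8.6)
3766.8 T = 64410 + 11913 + 31370 = 107693
T ≈ 28.59 °C (< 100 °C, so full condensation is consistent).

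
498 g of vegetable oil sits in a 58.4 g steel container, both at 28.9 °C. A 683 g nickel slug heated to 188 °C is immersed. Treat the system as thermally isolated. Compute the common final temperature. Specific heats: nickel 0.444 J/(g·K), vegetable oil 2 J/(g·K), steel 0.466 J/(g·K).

Energy conservation, ΣQ = 0:
683×0.444×(T − 188) + 498×2×(T − 28.9) + 58.4×0.466×(T − 28.9) = 0
303.25(T − 188) + 996(T − 28.9) + 27.21(T − 28.9) = 0
(303.25 + 996 + 27.21) T = 303.25×188 + 996×28.9 + 27.21×28.9
T = 86582/1326.5 ≈ 65.27 °C

T_f ≈ 65.3 °C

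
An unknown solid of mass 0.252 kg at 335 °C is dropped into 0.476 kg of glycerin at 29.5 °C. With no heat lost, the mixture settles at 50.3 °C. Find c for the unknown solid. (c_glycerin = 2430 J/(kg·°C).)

m_s c (T_s − T_f) = m_glycerin c_glycerin (T_f − T_0):
0.252·c·(335 − 50.3) = 0.476·2430·(50.3 − 29.5)
71.74 c = 24059  ⇒  c ≈ 335.3 J/(kg·°C)

c ≈ 335 J/(kg·°C)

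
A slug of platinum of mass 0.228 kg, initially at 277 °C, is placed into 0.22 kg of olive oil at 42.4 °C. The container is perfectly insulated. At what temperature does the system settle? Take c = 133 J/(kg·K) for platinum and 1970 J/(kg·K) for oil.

T_f ≈ 57.7 °C

Taking heat into each body as positive, Σ m c ΔT = 0:
0.228*133*(T − 277) + 0.22*1970*(T − 42.4) = 0
30.32(T − 277) + 433.4(T − 42.4) = 0
(30.32 + 433.4) T = 30.32*277 + 433.4*42.4
T = 26776 / 463.72 = 57.7 °C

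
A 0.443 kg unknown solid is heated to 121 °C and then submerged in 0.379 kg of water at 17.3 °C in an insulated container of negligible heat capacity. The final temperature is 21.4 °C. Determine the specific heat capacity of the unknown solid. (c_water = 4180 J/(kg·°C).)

c ≈ 147 J/(kg·°C)

Taking heat into each body as positive, Σ m c ΔT = 0:
0.443×c×(21.4 − 121) + 0.379×4180×(21.4 − 17.3) = 0
-44.12 c = -6495.3
c = -6495.3/-44.12 ≈ 147.2 J/(kg·°C)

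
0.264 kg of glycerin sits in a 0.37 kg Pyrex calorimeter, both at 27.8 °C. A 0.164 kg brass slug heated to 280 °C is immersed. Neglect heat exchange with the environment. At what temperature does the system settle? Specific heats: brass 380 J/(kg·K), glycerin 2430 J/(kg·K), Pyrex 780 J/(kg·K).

T_f = Σ m_i c_i T_i / Σ m_i c_i:
T_f = (62.32·280 + 641.52·27.8 + 288.6·27.8) / (62.32 + 641.52 + 288.6)
    = 43307 / 992.44 ≈ 43.64 °C

T_f ≈ 43.6 °C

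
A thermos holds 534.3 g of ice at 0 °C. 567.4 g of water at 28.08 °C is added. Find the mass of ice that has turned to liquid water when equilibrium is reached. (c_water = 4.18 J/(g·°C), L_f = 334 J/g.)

Cooling the water to 0 °C releases 567.4·4.18·28.08 = 66598 J.
Fully melting the ice requires m_ice L_f = 534.3·334 = 178456 J.
66598 J < 178456 J, so only part of the ice melts and the system sits at 0 °C.
m_melt = 66598 / L_f = 199.4 g.

m_melted ≈ 199 g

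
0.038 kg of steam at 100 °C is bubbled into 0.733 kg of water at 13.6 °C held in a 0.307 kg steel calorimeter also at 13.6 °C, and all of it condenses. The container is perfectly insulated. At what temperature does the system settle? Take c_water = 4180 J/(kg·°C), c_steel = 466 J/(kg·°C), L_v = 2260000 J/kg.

T_f ≈ 43.2 °C

Sum of m c ΔT and latent-heat terms is zero:
steam→water at 100 °C releases m L_v = 0.038·2260000 = 85880
  condensed water 100 °C→T: 158.84(T − 100)
  water warms: 0.733·4180·(T − 13.6) = 3063.9(T − 13.6)
  steel cup: 0.307·466·(T − 13.6) = 143.06(T − 13.6)
3365.8 T = 85880 + 15884 + 43615 = 145379
T ≈ 43.19 °C — below 100 °C, confirming all the steam condensed.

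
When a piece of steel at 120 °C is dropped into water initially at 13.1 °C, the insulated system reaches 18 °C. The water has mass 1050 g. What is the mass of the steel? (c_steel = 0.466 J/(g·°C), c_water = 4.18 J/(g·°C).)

Heat lost by the steel = heat gained by the water:
m×0.466×(120 − 18) = 1050×4.18×(18 − 13.1)
47.53 m = 21506  ⇒  m ≈ 452.5 g

m ≈ 452 g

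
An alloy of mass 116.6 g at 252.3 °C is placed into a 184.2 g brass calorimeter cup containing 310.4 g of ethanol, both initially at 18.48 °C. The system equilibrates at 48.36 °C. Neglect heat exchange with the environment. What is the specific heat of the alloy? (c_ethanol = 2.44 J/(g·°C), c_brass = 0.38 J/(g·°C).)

Conservation of energy gives ΣQ = 0:
116.6·c·(48.36 − 252.3) + 310.4·2.44·(48.36 − 18.48) + 184.2·0.38·(48.36 − 18.48) = 0
-23779 c = -24722
c = -24722/-23779 ≈ 1.04 J/(g·°C)

c ≈ 1.04 J/(g·°C)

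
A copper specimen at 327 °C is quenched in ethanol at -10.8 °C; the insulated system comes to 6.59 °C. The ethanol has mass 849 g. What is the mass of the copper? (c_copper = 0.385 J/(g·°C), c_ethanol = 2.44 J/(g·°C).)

Heat lost by the copper = heat gained by the ethanol:
m×0.385×(327 − 6.59) = 849×2.44×(6.59 − (-10.8))
123.36 m = 36024  ⇒  m ≈ 292 g

m ≈ 292 g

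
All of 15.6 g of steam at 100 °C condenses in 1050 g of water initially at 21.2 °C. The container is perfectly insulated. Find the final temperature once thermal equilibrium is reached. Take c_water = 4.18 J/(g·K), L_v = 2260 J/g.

Taking heat into each body as positive, Σ m c ΔT = 0:
condense steam: −15.6×2260 = −35256; condensate cools 100→T: 15.6×4.18×(T − 100) = 65.21(T − 100); water warms: 1050×4.18×(T − 21.2) = 4389(T − 21.2)
4454.2 T = 35256 + 6520.8 + 93047 = 134824
T ≈ 30.27 °C — below 100 °C, confirming all the steam condensed.

T_f ≈ 30.3 °C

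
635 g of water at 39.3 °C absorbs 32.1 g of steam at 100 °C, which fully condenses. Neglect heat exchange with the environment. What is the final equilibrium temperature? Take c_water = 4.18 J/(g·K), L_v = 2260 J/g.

T_f ≈ 68.2 °C

Conservation of energy gives ΣQ = 0:
latent heat released on condensation: 32.1·2260 = 72546
  condensate cools 100→T: 32.1·4.18·(T − 100) = 134.18(T − 100)
  original water: 2654.3(T − 39.3)
2788.5 T = 72546 + 13418 + 104314 = 190278
T ≈ 68.24 °C — below 100 °C, confirming all the steam condensed.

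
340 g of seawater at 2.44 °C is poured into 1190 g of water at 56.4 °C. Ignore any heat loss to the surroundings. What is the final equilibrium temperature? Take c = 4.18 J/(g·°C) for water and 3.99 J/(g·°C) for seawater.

Setting the total heat transfer to zero:
1190·4.18·(T − 56.4) + 340·3.99·(T − 2.44) = 0
4974.2(T − 56.4) + 1356.6(T − 2.44) = 0
(4974.2 + 1356.6) T = 4974.2·56.4 + 1356.6·2.44
T = 283855 / 6330.8 = 44.8 °C

T_f ≈ 44.8 °C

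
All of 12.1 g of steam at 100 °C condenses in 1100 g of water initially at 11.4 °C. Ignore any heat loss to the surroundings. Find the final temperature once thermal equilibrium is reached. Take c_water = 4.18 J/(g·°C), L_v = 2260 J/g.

Energy balance with sensible and latent terms:
steam→water at 100 °C releases m L_v = 12.1×2260 = 27346
  condensate cools 100→T: 12.1×4.18×(T − 100) = 50.58(T − 100)
  original water: 4598(T − 11.4)
4648.6 T = 27346 + 5057.8 + 52417 = 84821
T ≈ 18.25 °C — below 100 °C, confirming all the steam condensed.

T_f ≈ 18.2 °C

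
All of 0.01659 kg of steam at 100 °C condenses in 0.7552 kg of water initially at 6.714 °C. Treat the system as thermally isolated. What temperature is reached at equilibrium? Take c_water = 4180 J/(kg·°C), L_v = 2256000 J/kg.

Heat gained plus heat lost sum to zero:
latent heat released on condensation: 0.01659·2256000 = 37427
  condensed water 100 °C→T: 69.35(T − 100)
  water warms: 0.7552·4180·(T − 6.714) = 3156.7(T − 6.714)
3226.1 T = 37427 + 6934.6 + 21194 = 65556
T ≈ 20.32 °C — below 100 °C, confirming all the steam condensed.

T_f ≈ 20.3 °C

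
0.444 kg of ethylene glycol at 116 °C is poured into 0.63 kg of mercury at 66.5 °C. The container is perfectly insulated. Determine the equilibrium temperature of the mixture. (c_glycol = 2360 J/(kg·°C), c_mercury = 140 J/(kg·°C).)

Set heat shed by the hot body equal to heat absorbed by the cold body:
0.444*2360*(116 − T) = 0.63*140*(T − 66.5)
1047.8(116 − T) = 88.2(T − 66.5)
1136 T = 127415  ⇒  T ≈ 112.16 °C

T_f ≈ 112.2 °C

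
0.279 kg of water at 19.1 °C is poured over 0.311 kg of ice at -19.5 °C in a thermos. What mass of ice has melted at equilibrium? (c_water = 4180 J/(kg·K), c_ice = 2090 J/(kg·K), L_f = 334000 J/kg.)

m_melted ≈ 0.0287 kg

Heat available from the water dropping to 0 °C: 0.279×4180×19.1 = 22275 J.
Warming the ice to 0 °C takes 0.311×2090×19.5 = 12675 J, leaving 9600 J for melting.
To melt every bit of ice: 0.311×334000 = 103874 J.
9600 J < 103874 J, so only part of the ice melts and the system sits at 0 °C.
m_melted×334000 = 9600  ⇒  m_melted ≈ 0.02874 kg.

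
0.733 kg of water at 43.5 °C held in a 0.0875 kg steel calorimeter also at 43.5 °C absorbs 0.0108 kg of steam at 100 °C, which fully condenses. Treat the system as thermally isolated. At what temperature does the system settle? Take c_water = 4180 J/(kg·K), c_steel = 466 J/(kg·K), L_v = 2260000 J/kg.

T_f ≈ 52.1 °C

Setting the total heat transfer to zero:
latent heat released on condensation: 0.0108×2260000 = 24408
  condensed water 100 °C→T: 45.14(T − 100)
  original water: 3063.9(T − 43.5)
  cup: 40.77(T − 43.5)
3149.9 T = 24408 + 4514.4 + 135055 = 163978
T ≈ 52.06 °C — below 100 °C, confirming all the steam condensed.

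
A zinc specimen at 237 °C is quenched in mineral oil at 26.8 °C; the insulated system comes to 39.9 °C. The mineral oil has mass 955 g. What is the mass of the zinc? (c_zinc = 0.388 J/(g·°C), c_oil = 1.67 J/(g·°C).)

m ≈ 273 g

Heat lost by the zinc = heat gained by the oil:
m·0.388·(237 − 39.9) = 955·1.67·(39.9 − 26.8)
76.47 m = 20893  ⇒  m ≈ 273.2 g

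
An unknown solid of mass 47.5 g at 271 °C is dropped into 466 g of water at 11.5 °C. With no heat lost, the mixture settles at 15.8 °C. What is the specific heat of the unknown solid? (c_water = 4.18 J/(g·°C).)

c ≈ 0.691 J/(g·°C)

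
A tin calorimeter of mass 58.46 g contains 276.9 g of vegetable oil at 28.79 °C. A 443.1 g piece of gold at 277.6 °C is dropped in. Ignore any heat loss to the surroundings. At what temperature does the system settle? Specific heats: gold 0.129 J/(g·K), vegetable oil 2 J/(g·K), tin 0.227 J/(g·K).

T_f ≈ 51.6 °C

Heat gained plus heat lost sum to zero:
443.1×0.129×(T − 277.6) + 276.9×2×(T − 28.79) + 58.46×0.227×(T − 28.79) = 0
57.16(T − 277.6) + 553.8(T − 28.79) + 13.27(T − 28.79) = 0
624.23 T = 32194
T = 32194/624.23 ≈ 51.57 °C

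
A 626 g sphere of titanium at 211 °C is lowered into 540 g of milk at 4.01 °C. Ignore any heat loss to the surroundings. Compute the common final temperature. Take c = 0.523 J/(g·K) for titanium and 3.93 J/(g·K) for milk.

T_f ≈ 31.7 °C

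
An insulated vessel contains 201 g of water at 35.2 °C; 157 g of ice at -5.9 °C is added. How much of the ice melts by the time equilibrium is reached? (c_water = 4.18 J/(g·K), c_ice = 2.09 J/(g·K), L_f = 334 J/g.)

Water can give up m c ΔT = 201×4.18×35.2 = 29574 J before reaching 0 °C.
Warming the ice to 0 °C takes 157×2.09×5.9 = 1936 J, leaving 27638 J for melting.
Melting all 157 g of ice would need 157×334 = 52438 J.
Since 27638 < 52438 J, not all the ice melts; equilibrium is at 0 °C.
m_melt = 27638 / L_f = 82.75 g.

m_melted ≈ 82.7 g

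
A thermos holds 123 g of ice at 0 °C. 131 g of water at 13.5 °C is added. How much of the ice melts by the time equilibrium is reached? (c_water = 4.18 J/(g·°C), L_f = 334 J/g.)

Heat available from the water dropping to 0 °C: 131·4.18·13.5 = 7392.3 J.
Fully melting the ice requires m_ice L_f = 123·334 = 41082 J.
Since 7392.3 < 41082 J, not all the ice melts; equilibrium is at 0 °C.
m_melted·334 = 7392.3  ⇒  m_melted ≈ 22.13 g.

m_melted ≈ 22.1 g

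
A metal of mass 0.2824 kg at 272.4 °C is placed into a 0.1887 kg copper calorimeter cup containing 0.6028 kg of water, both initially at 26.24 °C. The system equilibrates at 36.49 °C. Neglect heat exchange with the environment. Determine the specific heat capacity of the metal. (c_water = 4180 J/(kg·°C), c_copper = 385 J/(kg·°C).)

c ≈ 399 J/(kg·°C)

Heat gained plus heat lost sum to zero:
0.2824×c×(36.49 − 272.4) + 0.6028×4180×(36.49 − 26.24) + 0.1887×385×(36.49 − 26.24) = 0
-66.62 c = -26572
c = -26572/-66.62 ≈ 398.8 J/(kg·°C)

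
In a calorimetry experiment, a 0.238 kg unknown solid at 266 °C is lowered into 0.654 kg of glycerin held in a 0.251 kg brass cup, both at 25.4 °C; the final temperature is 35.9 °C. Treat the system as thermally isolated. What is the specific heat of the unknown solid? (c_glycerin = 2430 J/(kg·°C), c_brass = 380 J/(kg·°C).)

c ≈ 323 J/(kg·°C)

Conservation of energy gives ΣQ = 0:
0.238×c×(35.9 − 266) + 0.654×2430×(35.9 − 25.4) + 0.251×380×(35.9 − 25.4) = 0
-54.76 c = -17688
c = -17688/-54.76 ≈ 323 J/(kg·°C)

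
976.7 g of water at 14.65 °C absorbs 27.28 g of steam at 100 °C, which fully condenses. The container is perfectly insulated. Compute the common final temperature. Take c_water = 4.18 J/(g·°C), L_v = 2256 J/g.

Net heat exchanged in the isolated system is zero:
steam→water at 100 °C releases m L_v = 27.28×2256 = 61544; condensed water 100 °C→T: 114.03(T − 100); original water: 4082.6(T − 14.65)
4196.6 T = 61544 + 11403 + 59810 = 132757
T ≈ 31.63 °C — below 100 °C, confirming all the steam condensed.

T_f ≈ 31.6 °C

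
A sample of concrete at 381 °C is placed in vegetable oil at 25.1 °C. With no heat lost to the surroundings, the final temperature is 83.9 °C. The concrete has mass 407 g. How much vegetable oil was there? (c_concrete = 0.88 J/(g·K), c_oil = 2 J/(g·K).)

m ≈ 905 g

Heat lost by the concrete = heat gained by the oil:
407×0.88×(381 − 83.9) = m×2×(83.9 − 25.1)
117.6 m = 106409  ⇒  m ≈ 904.8 g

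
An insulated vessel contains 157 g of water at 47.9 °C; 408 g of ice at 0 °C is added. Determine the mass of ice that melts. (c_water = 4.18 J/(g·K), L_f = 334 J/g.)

Water can give up m c ΔT = 157×4.18×47.9 = 31435 J before reaching 0 °C.
To melt every bit of ice: 408×334 = 136272 J.
Since 31435 < 136272 J, not all the ice melts; equilibrium is at 0 °C.
Mass melted = 31435/334 ≈ 94.12 g.

m_melted ≈ 94.1 g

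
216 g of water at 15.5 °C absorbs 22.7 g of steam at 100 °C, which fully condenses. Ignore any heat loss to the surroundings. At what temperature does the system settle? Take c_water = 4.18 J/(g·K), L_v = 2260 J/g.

T_f ≈ 75.0 °C

Sum of m c ΔT and latent-heat terms is zero:
condense steam: −22.7×2260 = −51302; condensate cools 100→T: 22.7×4.18×(T − 100) = 94.89(T − 100); water warms: 216×4.18×(T − 15.5) = 902.88(T − 15.5)
997.77 T = 51302 + 9488.6 + 13995 = 74785
T ≈ 74.95 °C (< 100 °C, so full condensation is consistent).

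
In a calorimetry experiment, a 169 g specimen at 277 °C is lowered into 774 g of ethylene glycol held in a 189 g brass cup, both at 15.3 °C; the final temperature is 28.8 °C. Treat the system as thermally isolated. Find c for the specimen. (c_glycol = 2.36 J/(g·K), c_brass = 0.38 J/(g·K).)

Setting the total heat transfer to zero:
169·c·(28.8 − 277) + 774·2.36·(28.8 − 15.3) + 189·0.38·(28.8 − 15.3) = 0
-41946 c = -25629
c = -25629/-41946 ≈ 0.611 J/(g·K)

c ≈ 0.611 J/(g·K)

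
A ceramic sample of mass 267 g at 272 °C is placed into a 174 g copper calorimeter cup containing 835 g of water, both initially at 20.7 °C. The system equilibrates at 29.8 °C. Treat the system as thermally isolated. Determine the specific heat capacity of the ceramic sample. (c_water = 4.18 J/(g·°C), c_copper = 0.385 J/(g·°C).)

Net heat exchanged in the isolated system is zero:
267×c×(29.8 − 272) + 835×4.18×(29.8 − 20.7) + 174×0.385×(29.8 − 20.7) = 0
-64667 c = -32371
c = -32371/-64667 ≈ 0.5006 J/(g·°C)

c ≈ 0.501 J/(g·°C)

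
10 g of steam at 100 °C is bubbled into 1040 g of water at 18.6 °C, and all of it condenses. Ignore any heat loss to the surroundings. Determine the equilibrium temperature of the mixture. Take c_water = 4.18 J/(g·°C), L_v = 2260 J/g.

T_f ≈ 24.5 °C

Heat gained plus heat lost sum to zero:
steam→water at 100 °C releases m L_v = 10×2260 = 22600; condensed water 100 °C→T: 41.8(T − 100); water warms: 1040×4.18×(T − 18.6) = 4347.2(T − 18.6)
4389 T = 22600 + 4180 + 80858 = 107638
T ≈ 24.52 °C — below 100 °C, confirming all the steam condensed.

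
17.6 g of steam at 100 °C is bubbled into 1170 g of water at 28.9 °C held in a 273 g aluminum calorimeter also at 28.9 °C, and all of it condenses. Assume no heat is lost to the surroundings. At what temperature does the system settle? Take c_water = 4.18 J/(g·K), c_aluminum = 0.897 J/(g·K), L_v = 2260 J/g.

T_f ≈ 37.5 °C

Heat gained plus heat lost sum to zero:
latent heat released on condensation: 17.6×2260 = 39776
  condensed water 100 °C→T: 73.57(T − 100)
  original water: 4890.6(T − 28.9)
  cup: 244.88(T − 28.9)
5209 T = 39776 + 7356.8 + 148415 = 195548
T ≈ 37.54 °C (< 100 °C, so full condensation is consistent).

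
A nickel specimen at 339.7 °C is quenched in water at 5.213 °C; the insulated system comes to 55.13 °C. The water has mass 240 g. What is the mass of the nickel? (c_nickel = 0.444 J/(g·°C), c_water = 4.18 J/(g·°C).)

Setting the total heat transfer to zero:
m·0.444·(55.13 − 339.7) + 240·4.18·(55.13 − 5.213) = 0
-126.35 m = -50077
m = -50077/-126.35 ≈ 396.3 g

m ≈ 396 g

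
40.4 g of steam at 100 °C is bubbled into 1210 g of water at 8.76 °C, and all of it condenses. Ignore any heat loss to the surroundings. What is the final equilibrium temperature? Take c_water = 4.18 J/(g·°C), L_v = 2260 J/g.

T_f ≈ 29.2 °C

Conservation of energy gives ΣQ = 0:
steam→water at 100 °C releases m L_v = 40.4·2260 = 91304
  condensate cools 100→T: 40.4·4.18·(T − 100) = 168.87(T − 100)
  original water: 5057.8(T − 8.76)
5226.7 T = 91304 + 16887 + 44306 = 152498
T ≈ 29.18 °C — below 100 °C, confirming all the steam condensed.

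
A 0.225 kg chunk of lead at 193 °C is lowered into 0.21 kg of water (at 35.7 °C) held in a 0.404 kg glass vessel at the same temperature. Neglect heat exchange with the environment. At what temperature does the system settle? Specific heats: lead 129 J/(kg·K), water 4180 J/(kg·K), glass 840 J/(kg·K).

T_f = Σ m_i c_i T_i / Σ m_i c_i:
T_f = (29.03×193 + 877.8×35.7 + 339.36×35.7) / (29.03 + 877.8 + 339.36)
    = 49054 / 1246.2 ≈ 39.36 °C

T_f ≈ 39.4 °C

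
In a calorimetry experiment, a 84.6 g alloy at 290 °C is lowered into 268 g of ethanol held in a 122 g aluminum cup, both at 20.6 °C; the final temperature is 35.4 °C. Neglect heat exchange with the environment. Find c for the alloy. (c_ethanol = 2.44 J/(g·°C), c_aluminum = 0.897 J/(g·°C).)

Let T be the final temperature. ΣQ_i = 0:
84.6×c×(35.4 − 290) + 268×2.44×(35.4 − 20.6) + 122×0.897×(35.4 − 20.6) = 0
-21539 c = -11298
c = -11298/-21539 ≈ 0.5245 J/(g·°C)

c ≈ 0.525 J/(g·°C)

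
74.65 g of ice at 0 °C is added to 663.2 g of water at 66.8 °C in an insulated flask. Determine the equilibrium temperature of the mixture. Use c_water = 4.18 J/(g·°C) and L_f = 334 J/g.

T_f ≈ 52.0 °C

Setting the total heat transfer to zero:
melt ice: 74.65×334 = 24933
  meltwater 0→T: 74.65×4.18×T = 312.04 T
  water cools: 663.2×4.18×(T − 66.8) = 2772.2(T − 66.8)
3084.2 T = 185181 − 24933 = 160248
T ≈ 51.96 °C (positive, so assuming full melt was valid).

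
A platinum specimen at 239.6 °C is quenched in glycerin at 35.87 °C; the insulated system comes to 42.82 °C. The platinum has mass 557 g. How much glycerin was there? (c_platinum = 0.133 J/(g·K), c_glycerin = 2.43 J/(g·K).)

m ≈ 863 g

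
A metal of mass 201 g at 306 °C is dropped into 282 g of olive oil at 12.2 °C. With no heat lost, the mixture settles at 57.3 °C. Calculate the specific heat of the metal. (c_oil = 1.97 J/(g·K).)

Taking heat into each body as positive, Σ m c ΔT = 0:
201×c×(57.3 − 306) + 282×1.97×(57.3 − 12.2) = 0
-49989 c = -25055
c = -25055/-49989 ≈ 0.5012 J/(g·K)

c ≈ 0.501 J/(g·K)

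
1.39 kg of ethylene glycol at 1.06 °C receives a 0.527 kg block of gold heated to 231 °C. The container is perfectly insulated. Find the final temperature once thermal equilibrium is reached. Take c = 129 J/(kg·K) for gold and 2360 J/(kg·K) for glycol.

With ΣQ=0 the equilibrium temperature is the m·c-weighted mean:
T_f = (67.98·231 + 3280.4·1.06) / (67.98 + 3280.4)
    = 19181 / 3348.4 ≈ 5.73 °C

T_f ≈ 5.7 °C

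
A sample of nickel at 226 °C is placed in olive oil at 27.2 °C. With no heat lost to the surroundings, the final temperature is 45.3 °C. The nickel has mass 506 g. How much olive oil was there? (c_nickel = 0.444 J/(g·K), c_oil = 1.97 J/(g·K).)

m ≈ 1140 g

|Q_nickel| = |Q_oil|:
506·0.444·(226 − 45.3) = m·1.97·(45.3 − 27.2)
35.66 m = 40597  ⇒  m ≈ 1139 g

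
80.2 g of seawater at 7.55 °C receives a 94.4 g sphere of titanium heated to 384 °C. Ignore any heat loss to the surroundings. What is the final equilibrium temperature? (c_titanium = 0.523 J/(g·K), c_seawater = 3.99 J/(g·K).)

T_f = Σ m_i c_i T_i / Σ m_i c_i:
T_f = (49.37*384 + 320*7.55) / (49.37 + 320)
    = 21375 / 369.37 ≈ 57.87 °C

T_f ≈ 57.9 °C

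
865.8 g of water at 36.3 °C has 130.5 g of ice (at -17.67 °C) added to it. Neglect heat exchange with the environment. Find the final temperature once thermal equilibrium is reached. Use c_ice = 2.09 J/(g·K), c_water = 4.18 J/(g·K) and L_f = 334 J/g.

T_f ≈ 19.9 °C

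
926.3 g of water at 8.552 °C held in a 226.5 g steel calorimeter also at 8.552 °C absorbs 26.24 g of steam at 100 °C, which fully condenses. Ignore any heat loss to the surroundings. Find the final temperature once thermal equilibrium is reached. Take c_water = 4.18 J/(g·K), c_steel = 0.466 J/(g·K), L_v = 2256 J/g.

T_f ≈ 25.5 °C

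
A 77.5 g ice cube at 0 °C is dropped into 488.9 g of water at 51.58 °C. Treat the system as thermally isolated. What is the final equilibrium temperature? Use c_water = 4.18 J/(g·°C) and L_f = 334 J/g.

T_f ≈ 33.6 °C

Let T be the final temperature. ΣQ_i = 0:
melt ice: 77.5×334 = 25885
  meltwater 0→T: 77.5×4.18×T = 323.95 T
  water cools: 488.9×4.18×(T − 51.58) = 2043.6(T − 51.58)
2367.6 T = 105409 − 25885 = 79524
T ≈ 33.59 °C — above 0 °C, consistent with complete melting.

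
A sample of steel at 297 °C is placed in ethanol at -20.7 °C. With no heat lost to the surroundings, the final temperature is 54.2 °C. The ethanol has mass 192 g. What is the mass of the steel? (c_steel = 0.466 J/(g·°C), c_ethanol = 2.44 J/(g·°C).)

m ≈ 310 g

Taking heat into each body as positive, Σ m c ΔT = 0:
m·0.466·(54.2 − 297) + 192·2.44·(54.2 − (-20.7)) = 0
-113.14 m = -35089
m = -35089/-113.14 ≈ 310.1 g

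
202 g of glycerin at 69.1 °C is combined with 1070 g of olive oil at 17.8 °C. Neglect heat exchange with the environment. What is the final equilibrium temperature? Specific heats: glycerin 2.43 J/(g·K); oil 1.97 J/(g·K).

Conservation of energy gives ΣQ = 0:
202×2.43×(T − 69.1) + 1070×1.97×(T − 17.8) = 0
490.86(T − 69.1) + 2107.9(T − 17.8) = 0
(490.86 + 2107.9) T = 490.86×69.1 + 2107.9×17.8
T = 71439/2598.8 ≈ 27.49 °C

T_f ≈ 27.5 °C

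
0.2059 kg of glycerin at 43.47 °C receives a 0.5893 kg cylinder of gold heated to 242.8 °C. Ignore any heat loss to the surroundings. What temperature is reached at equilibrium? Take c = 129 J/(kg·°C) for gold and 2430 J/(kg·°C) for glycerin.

T_f ≈ 69.8 °C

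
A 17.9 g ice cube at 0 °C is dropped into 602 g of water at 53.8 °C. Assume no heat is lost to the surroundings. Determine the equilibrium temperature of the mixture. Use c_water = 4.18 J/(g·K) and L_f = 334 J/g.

T_f ≈ 49.9 °C

Taking heat into each body as positive, Σ m c ΔT = 0:
latent heat to melt: 17.9×334 = 5978.6; warm the meltwater: 74.82 T; water: 2516.4(T − 53.8)
2591.2 T = 135380 − 5978.6 = 129402
T ≈ 49.94 °C (positive, so assuming full melt was valid).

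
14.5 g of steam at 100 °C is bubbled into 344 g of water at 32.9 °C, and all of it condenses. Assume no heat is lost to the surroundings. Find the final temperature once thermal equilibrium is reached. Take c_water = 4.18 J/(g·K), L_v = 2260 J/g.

Sum of m c ΔT and latent-heat terms is zero:
steam→water at 100 °C releases m L_v = 14.5×2260 = 32770
  condensed water 100 °C→T: 60.61(T − 100)
  original water: 1437.9(T − 32.9)
1498.5 T = 32770 + 6061 + 47308 = 86139
T ≈ 57.48 °C — below 100 °C, confirming all the steam condensed.

T_f ≈ 57.5 °C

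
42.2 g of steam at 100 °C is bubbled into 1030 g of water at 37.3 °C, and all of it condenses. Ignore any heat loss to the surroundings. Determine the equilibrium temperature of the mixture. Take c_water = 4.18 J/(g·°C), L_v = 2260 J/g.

T_f ≈ 61.0 °C

Energy conservation, ΣQ = 0:
latent heat released on condensation: 42.2×2260 = 95372; condensate cools 100→T: 42.2×4.18×(T − 100) = 176.4(T − 100); original water: 4305.4(T − 37.3)
4481.8 T = 95372 + 17640 + 160591 = 273603
T ≈ 61.05 °C (< 100 °C, so full condensation is consistent).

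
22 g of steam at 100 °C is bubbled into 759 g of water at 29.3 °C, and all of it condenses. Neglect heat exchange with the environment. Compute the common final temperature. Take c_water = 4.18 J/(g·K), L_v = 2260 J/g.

Taking heat into each body as positive, Σ m c ΔT = 0:
latent heat released on condensation: 22·2260 = 49720
  condensed water 100 °C→T: 91.96(T − 100)
  original water: 3172.6(T − 29.3)
3264.6 T = 49720 + 9196 + 92958 = 151874
T ≈ 46.52 °C, under the boiling point, so the assumption holds.

T_f ≈ 46.5 °C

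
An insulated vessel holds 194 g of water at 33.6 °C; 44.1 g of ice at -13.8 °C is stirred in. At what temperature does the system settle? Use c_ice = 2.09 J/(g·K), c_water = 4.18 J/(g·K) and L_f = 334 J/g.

T_f ≈ 11.3 °C

Energy balance with sensible and latent terms:
warm ice to 0 °C: 44.1·2.09·(0 − (-13.8)) = 1271.9; melt ice: 44.1·334 = 14729; meltwater 0→T: 44.1·4.18·T = 184.34 T; water cools: 194·4.18·(T − 33.6) = 810.92(T − 33.6)
995.26 T = 27247 − 16001 = 11246
T ≈ 11.30 °C. Since T > 0 °C, the all-ice-melts assumption holds.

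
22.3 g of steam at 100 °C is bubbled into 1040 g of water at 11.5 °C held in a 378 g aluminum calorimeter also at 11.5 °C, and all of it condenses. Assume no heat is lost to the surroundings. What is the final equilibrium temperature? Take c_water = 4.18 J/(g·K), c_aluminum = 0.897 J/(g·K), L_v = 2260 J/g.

T_f ≈ 23.8 °C

Let T be the final temperature. ΣQ_i = 0:
steam→water at 100 °C releases m L_v = 22.3·2260 = 50398; condensate cools 100→T: 22.3·4.18·(T − 100) = 93.21(T − 100); original water: 4347.2(T − 11.5); cup: 339.07(T − 11.5)
4779.5 T = 50398 + 9321.4 + 53892 = 113611
T ≈ 23.77 °C — below 100 °C, confirming all the steam condensed.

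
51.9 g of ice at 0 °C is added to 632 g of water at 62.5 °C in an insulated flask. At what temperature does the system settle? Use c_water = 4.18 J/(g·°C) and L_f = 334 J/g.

T_f ≈ 51.7 °C

Let T be the final temperature. ΣQ_i = 0:
melt ice: 51.9×334 = 17335; meltwater 0→T: 51.9×4.18×T = 216.94 T; water cools: 632×4.18×(T − 62.5) = 2641.8(T − 62.5)
2858.7 T = 165110 − 17335 = 147775
T ≈ 51.69 °C — above 0 °C, consistent with complete melting.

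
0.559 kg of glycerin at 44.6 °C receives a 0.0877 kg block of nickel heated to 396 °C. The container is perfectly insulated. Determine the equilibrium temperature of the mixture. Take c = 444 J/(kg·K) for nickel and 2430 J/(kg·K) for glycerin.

T_f ≈ 54.4 °C

Heat gained plus heat lost sum to zero:
0.0877·444·(T − 396) + 0.559·2430·(T − 44.6) = 0
38.94(T − 396) + 1358.4(T − 44.6) = 0
1397.3 T = 76003
T = 76003/1397.3 ≈ 54.39 °C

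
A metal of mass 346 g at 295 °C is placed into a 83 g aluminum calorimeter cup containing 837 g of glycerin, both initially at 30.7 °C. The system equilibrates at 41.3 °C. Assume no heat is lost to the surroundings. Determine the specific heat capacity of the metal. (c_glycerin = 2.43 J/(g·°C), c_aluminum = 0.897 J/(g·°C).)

Let T be the final temperature. ΣQ_i = 0:
346·c·(41.3 − 295) + 837·2.43·(41.3 − 30.7) + 83·0.897·(41.3 − 30.7) = 0
-87780 c = -22349
c = -22349/-87780 ≈ 0.2546 J/(g·°C)

c ≈ 0.255 J/(g·°C)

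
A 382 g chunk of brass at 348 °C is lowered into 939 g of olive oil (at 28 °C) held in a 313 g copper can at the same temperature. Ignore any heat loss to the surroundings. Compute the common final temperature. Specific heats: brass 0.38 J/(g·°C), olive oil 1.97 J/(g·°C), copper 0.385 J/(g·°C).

Conservation of energy gives ΣQ = 0:
382·0.38·(T − 348) + 939·1.97·(T − 28) + 313·0.385·(T − 28) = 0
2115.5 T = 105685
T ≈ 49.96 °C

T_f ≈ 50.0 °C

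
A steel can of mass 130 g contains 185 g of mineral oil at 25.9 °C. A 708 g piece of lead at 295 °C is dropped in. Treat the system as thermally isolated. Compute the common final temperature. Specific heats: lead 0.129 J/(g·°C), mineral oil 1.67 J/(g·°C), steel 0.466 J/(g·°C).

T_f ≈ 79.2 °C

With ΣQ=0 the equilibrium temperature is the m·c-weighted mean:
T_f = (91.33·295 + 308.95·25.9 + 60.58·25.9) / (91.33 + 308.95 + 60.58)
    = 36514 / 460.86 ≈ 79.23 °C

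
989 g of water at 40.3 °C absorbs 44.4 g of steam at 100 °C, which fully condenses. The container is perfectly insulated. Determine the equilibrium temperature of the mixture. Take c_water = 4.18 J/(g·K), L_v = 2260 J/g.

Net heat exchanged in the isolated system is zero:
steam→water at 100 °C releases m L_v = 44.4·2260 = 100344
  condensed water 100 °C→T: 185.59(T − 100)
  original water: 4134(T − 40.3)
4319.6 T = 100344 + 18559 + 166601 = 285504
T ≈ 66.09 °C, under the boiling point, so the assumption holds.

T_f ≈ 66.1 °C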